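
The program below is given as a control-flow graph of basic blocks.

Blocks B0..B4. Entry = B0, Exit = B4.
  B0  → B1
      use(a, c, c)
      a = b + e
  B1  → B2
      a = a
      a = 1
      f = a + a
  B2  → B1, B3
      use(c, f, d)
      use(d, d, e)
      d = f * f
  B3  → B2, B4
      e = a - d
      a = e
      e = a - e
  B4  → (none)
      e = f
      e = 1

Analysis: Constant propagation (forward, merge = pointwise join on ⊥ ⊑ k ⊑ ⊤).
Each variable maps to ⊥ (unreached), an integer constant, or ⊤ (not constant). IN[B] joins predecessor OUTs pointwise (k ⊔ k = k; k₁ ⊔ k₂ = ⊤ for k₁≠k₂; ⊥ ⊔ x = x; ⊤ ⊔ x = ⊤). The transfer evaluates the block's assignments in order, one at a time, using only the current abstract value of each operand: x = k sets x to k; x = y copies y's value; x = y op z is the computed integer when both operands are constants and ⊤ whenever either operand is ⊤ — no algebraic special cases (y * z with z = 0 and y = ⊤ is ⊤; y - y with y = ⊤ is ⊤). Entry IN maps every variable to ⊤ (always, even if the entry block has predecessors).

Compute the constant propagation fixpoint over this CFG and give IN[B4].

Answer: {a: ⊤, b: ⊤, c: ⊤, d: 4, e: ⊤, f: 2}

Trace:
Per-block solution:
  B0:   IN=(all ⊤)   OUT=(all ⊤)
  B1:   IN=(all ⊤)   OUT={a:1, f:2; rest ⊤}
  B2:   IN={f:2; rest ⊤}   OUT={d:4, f:2; rest ⊤}
  B3:   IN={d:4, f:2; rest ⊤}   OUT={d:4, f:2; rest ⊤}
  B4:   IN={d:4, f:2; rest ⊤}   OUT={d:4, e:1, f:2; rest ⊤}

Merge at B4: IN[B4] = OUT[B3] = {a: ⊤, b: ⊤, c: ⊤, d: 4, e: ⊤, f: 2}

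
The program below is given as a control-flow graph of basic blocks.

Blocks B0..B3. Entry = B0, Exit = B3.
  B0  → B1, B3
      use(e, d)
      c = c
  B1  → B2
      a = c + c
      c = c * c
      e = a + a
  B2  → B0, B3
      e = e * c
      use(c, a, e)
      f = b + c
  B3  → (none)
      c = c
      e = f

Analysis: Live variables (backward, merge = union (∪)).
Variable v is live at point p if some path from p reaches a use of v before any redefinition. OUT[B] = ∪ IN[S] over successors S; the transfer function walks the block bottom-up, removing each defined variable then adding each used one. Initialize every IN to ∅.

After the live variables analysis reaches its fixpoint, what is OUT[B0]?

Answer: {b, c, d, f}

Derivation:
Converged values:
  B0: | IN={b, c, d, e, f} | OUT={b, c, d, f}
  B1: | IN={b, c, d} | OUT={a, b, c, d, e}
  B2: | IN={a, b, c, d, e} | OUT={b, c, d, e, f}
  B3: | IN={c, f} | OUT={}

Merge at B0: OUT[B0] = IN[B1] ⊔ IN[B3] = {b, c, d, f}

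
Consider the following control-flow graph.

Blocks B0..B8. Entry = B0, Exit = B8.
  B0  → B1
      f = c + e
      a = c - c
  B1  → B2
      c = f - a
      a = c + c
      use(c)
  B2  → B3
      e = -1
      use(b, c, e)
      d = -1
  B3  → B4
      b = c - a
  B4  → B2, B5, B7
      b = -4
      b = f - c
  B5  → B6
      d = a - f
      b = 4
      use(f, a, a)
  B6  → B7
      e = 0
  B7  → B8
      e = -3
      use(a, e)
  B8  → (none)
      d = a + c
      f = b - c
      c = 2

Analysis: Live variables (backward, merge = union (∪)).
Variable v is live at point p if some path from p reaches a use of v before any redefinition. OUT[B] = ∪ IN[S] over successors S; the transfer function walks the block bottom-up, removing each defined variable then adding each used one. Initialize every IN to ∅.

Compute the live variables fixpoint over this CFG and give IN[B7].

Answer: {a, b, c}

Derivation:
Fixpoint table:
  B0:  IN={b, c, e}  OUT={a, b, f}
  B1:  IN={a, b, f}  OUT={a, b, c, f}
  B2:  IN={a, b, c, f}  OUT={a, c, f}
  B3:  IN={a, c, f}  OUT={a, c, f}
  B4:  IN={a, c, f}  OUT={a, b, c, f}
  B5:  IN={a, c, f}  OUT={a, b, c}
  B6:  IN={a, b, c}  OUT={a, b, c}
  B7:  IN={a, b, c}  OUT={a, b, c}
  B8:  IN={a, b, c}  OUT={}

Merge at B7: OUT[B7] = IN[B8] = {a, b, c}
Applying B7's transfer function to that OUT value gives IN[B7] (row B7 above).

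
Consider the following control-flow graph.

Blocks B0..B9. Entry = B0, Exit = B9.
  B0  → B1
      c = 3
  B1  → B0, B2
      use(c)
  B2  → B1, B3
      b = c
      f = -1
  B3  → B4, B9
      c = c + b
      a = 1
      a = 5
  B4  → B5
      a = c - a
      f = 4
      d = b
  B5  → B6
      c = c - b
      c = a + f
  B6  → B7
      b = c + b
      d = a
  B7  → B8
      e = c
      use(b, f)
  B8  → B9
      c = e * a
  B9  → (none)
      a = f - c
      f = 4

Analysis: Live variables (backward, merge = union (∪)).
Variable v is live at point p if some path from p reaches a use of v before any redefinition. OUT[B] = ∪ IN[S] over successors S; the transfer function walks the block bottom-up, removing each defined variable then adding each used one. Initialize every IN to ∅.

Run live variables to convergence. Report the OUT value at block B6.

Fixpoint table:
  B0:  IN={}  OUT={c}
  B1:  IN={c}  OUT={c}
  B2:  IN={c}  OUT={b, c, f}
  B3:  IN={b, c, f}  OUT={a, b, c, f}
  B4:  IN={a, b, c}  OUT={a, b, c, f}
  B5:  IN={a, b, c, f}  OUT={a, b, c, f}
  B6:  IN={a, b, c, f}  OUT={a, b, c, f}
  B7:  IN={a, b, c, f}  OUT={a, e, f}
  B8:  IN={a, e, f}  OUT={c, f}
  B9:  IN={c, f}  OUT={}

Merge at B6: OUT[B6] = IN[B7] = {a, b, c, f}

Answer: {a, b, c, f}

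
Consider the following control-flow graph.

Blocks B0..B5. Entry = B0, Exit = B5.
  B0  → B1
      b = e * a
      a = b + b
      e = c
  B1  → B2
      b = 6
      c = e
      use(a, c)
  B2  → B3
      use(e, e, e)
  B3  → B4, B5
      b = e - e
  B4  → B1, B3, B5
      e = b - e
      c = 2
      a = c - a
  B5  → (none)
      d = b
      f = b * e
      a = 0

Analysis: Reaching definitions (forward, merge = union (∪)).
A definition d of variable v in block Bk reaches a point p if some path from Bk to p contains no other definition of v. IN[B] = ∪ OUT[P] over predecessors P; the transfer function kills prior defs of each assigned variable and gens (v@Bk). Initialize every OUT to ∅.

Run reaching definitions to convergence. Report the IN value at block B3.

Fixpoint table:
  B0:   IN={}   OUT={a@B0, b@B0, e@B0}
  B1:   IN={a@B0, a@B4, b@B0, b@B3, c@B4, e@B0, e@B4}   OUT={a@B0, a@B4, b@B1, c@B1, e@B0, e@B4}
  B2:   IN={a@B0, a@B4, b@B1, c@B1, e@B0, e@B4}   OUT={a@B0, a@B4, b@B1, c@B1, e@B0, e@B4}
  B3:   IN={a@B0, a@B4, b@B1, b@B3, c@B1, c@B4, e@B0, e@B4}   OUT={a@B0, a@B4, b@B3, c@B1, c@B4, e@B0, e@B4}
  B4:   IN={a@B0, a@B4, b@B3, c@B1, c@B4, e@B0, e@B4}   OUT={a@B4, b@B3, c@B4, e@B4}
  B5:   IN={a@B0, a@B4, b@B3, c@B1, c@B4, e@B0, e@B4}   OUT={a@B5, b@B3, c@B1, c@B4, d@B5, e@B0, e@B4, f@B5}

Merge at B3: IN[B3] = OUT[B2] ⊔ OUT[B4] = {a@B0, a@B4, b@B1, b@B3, c@B1, c@B4, e@B0, e@B4}

Answer: {a@B0, a@B4, b@B1, b@B3, c@B1, c@B4, e@B0, e@B4}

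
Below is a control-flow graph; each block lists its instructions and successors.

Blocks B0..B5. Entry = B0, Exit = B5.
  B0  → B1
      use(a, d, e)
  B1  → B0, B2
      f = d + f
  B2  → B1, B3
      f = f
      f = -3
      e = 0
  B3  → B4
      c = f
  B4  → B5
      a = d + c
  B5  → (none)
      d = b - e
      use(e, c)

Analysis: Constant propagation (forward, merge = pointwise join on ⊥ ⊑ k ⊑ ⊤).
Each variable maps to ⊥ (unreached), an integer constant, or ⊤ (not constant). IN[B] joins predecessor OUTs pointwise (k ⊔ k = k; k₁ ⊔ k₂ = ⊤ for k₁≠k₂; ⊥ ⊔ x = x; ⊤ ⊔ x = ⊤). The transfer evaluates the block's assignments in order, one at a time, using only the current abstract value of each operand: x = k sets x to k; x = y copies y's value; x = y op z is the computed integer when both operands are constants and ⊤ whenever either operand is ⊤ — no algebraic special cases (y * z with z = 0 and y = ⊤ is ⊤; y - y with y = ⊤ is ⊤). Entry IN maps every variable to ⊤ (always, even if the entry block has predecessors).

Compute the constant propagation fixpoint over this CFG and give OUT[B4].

Converged values:
  B0:   IN=(all ⊤)   OUT=(all ⊤)
  B1:   IN=(all ⊤)   OUT=(all ⊤)
  B2:   IN=(all ⊤)   OUT={e:0, f:-3; rest ⊤}
  B3:   IN={e:0, f:-3; rest ⊤}   OUT={c:-3, e:0, f:-3; rest ⊤}
  B4:   IN={c:-3, e:0, f:-3; rest ⊤}   OUT={c:-3, e:0, f:-3; rest ⊤}
  B5:   IN={c:-3, e:0, f:-3; rest ⊤}   OUT={c:-3, e:0, f:-3; rest ⊤}

Merge at B4: IN[B4] = OUT[B3] = {a: ⊤, b: ⊤, c: -3, d: ⊤, e: 0, f: -3}
Applying B4's transfer function to that IN value gives OUT[B4] (row B4 above).

Answer: {a: ⊤, b: ⊤, c: -3, d: ⊤, e: 0, f: -3}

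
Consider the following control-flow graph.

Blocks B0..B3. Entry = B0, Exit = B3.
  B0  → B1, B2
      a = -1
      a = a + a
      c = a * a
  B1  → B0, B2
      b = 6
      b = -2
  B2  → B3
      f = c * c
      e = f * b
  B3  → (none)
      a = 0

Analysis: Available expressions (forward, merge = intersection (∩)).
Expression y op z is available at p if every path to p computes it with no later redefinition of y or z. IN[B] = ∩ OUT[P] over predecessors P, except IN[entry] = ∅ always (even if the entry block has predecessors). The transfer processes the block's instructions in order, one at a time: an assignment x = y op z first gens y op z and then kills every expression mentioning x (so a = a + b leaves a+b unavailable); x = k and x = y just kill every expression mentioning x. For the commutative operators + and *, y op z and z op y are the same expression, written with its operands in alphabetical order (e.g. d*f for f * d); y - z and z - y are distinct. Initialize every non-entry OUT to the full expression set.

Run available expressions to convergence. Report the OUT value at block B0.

Answer: {a*a}

Working:
Fixpoint table:
  B0:  IN={}  OUT={a*a}
  B1:  IN={a*a}  OUT={a*a}
  B2:  IN={a*a}  OUT={a*a, b*f, c*c}
  B3:  IN={a*a, b*f, c*c}  OUT={b*f, c*c}

Merge at B0 (entry node, so the boundary value {} is joined with the incoming edge(s)): IN[B0] = {} ∩ OUT[B1] = {}
Applying B0's transfer function to that IN value gives OUT[B0] (row B0 above).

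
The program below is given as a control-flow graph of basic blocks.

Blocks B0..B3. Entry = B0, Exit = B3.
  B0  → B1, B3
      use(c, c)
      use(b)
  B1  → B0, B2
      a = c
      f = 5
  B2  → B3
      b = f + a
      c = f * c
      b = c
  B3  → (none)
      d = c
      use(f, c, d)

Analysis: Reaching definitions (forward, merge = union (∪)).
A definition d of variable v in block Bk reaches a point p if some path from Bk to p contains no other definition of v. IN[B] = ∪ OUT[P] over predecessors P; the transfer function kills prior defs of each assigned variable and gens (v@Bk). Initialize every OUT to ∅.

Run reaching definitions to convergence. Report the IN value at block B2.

Converged values:
  B0:  IN={a@B1, f@B1}  OUT={a@B1, f@B1}
  B1:  IN={a@B1, f@B1}  OUT={a@B1, f@B1}
  B2:  IN={a@B1, f@B1}  OUT={a@B1, b@B2, c@B2, f@B1}
  B3:  IN={a@B1, b@B2, c@B2, f@B1}  OUT={a@B1, b@B2, c@B2, d@B3, f@B1}

Merge at B2: IN[B2] = OUT[B1] = {a@B1, f@B1}

Answer: {a@B1, f@B1}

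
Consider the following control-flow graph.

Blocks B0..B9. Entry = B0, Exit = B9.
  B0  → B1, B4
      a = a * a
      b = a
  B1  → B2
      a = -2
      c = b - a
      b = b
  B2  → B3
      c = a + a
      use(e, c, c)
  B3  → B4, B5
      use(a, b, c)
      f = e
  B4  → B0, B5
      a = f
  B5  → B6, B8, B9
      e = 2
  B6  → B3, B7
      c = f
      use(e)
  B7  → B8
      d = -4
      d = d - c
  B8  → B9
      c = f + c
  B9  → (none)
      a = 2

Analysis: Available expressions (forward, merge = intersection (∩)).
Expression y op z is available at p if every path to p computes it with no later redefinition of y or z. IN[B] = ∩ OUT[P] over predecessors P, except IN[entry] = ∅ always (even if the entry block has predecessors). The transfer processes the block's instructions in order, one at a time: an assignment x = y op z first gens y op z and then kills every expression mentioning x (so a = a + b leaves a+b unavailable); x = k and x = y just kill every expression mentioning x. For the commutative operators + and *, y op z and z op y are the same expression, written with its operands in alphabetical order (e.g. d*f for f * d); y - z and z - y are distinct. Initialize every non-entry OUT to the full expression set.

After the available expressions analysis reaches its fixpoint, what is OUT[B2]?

Answer: {a+a}

Trace:
Converged values:
  B0:   IN={}   OUT={}
  B1:   IN={}   OUT={}
  B2:   IN={}   OUT={a+a}
  B3:   IN={}   OUT={}
  B4:   IN={}   OUT={}
  B5:   IN={}   OUT={}
  B6:   IN={}   OUT={}
  B7:   IN={}   OUT={}
  B8:   IN={}   OUT={}
  B9:   IN={}   OUT={}

Merge at B2: IN[B2] = OUT[B1] = {}
Applying B2's transfer function to that IN value gives OUT[B2] (row B2 above).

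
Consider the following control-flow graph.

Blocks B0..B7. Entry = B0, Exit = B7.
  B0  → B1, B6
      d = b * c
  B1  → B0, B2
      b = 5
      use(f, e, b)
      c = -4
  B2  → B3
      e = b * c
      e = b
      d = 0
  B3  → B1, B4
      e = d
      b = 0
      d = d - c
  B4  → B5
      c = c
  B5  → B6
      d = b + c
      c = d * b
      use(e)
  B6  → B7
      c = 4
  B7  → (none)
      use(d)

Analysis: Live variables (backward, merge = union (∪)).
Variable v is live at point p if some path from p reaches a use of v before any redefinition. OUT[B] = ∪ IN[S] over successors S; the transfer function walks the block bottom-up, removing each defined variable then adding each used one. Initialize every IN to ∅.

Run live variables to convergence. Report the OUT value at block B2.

Answer: {c, d, f}

Derivation:
Fixpoint table:
  B0:  IN={b, c, e, f}  OUT={d, e, f}
  B1:  IN={e, f}  OUT={b, c, e, f}
  B2:  IN={b, c, f}  OUT={c, d, f}
  B3:  IN={c, d, f}  OUT={b, c, e, f}
  B4:  IN={b, c, e}  OUT={b, c, e}
  B5:  IN={b, c, e}  OUT={d}
  B6:  IN={d}  OUT={d}
  B7:  IN={d}  OUT={}

Merge at B2: OUT[B2] = IN[B3] = {c, d, f}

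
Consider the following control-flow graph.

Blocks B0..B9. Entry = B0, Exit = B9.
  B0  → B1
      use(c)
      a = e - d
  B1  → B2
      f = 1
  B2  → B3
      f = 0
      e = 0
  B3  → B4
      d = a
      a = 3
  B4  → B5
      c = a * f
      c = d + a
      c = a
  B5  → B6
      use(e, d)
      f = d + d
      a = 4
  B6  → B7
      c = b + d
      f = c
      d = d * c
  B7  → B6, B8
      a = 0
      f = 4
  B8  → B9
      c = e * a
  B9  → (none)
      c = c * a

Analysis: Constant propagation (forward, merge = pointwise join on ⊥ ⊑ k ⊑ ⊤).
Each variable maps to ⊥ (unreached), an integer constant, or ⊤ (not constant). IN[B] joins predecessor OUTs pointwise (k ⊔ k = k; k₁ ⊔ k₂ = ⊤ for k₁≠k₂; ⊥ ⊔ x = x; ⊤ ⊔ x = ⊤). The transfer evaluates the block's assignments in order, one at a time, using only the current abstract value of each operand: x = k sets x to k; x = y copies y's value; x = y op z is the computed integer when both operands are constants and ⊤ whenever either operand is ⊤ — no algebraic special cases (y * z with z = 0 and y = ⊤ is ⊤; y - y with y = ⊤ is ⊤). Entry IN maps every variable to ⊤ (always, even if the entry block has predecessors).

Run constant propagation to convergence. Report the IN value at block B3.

Answer: {a: ⊤, b: ⊤, c: ⊤, d: ⊤, e: 0, f: 0}

Trace:
Per-block solution:
  B0:  IN=(all ⊤)  OUT=(all ⊤)
  B1:  IN=(all ⊤)  OUT={f:1; rest ⊤}
  B2:  IN={f:1; rest ⊤}  OUT={e:0, f:0; rest ⊤}
  B3:  IN={e:0, f:0; rest ⊤}  OUT={a:3, e:0, f:0; rest ⊤}
  B4:  IN={a:3, e:0, f:0; rest ⊤}  OUT={a:3, c:3, e:0, f:0; rest ⊤}
  B5:  IN={a:3, c:3, e:0, f:0; rest ⊤}  OUT={a:4, c:3, e:0; rest ⊤}
  B6:  IN={e:0; rest ⊤}  OUT={e:0; rest ⊤}
  B7:  IN={e:0; rest ⊤}  OUT={a:0, e:0, f:4; rest ⊤}
  B8:  IN={a:0, e:0, f:4; rest ⊤}  OUT={a:0, c:0, e:0, f:4; rest ⊤}
  B9:  IN={a:0, c:0, e:0, f:4; rest ⊤}  OUT={a:0, c:0, e:0, f:4; rest ⊤}

Merge at B3: IN[B3] = OUT[B2] = {a: ⊤, b: ⊤, c: ⊤, d: ⊤, e: 0, f: 0}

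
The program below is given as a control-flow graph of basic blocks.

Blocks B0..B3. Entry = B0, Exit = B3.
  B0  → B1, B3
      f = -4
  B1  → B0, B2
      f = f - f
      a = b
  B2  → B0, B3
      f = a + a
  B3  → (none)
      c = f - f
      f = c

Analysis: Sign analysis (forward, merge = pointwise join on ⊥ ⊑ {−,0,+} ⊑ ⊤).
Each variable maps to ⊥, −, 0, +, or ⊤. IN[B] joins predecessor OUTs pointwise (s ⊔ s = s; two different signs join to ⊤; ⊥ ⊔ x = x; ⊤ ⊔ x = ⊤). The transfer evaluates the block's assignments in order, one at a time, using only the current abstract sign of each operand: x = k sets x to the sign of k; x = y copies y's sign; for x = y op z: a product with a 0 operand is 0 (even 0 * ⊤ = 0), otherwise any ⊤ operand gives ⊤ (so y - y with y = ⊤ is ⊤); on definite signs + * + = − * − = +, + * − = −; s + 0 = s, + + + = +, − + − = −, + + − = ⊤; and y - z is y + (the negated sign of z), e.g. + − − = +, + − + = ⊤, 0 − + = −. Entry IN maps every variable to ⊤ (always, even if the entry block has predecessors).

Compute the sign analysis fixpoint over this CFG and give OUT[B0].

Converged values:
  B0: | IN=(all ⊤) | OUT={f:-; rest ⊤}
  B1: | IN={f:-; rest ⊤} | OUT=(all ⊤)
  B2: | IN=(all ⊤) | OUT=(all ⊤)
  B3: | IN=(all ⊤) | OUT=(all ⊤)

Merge at B0 (entry node, so the boundary value (all ⊤) is joined with the incoming edge(s)): IN[B0] = (all ⊤) ⊔ OUT[B1] ⊔ OUT[B2] = {a: ⊤, b: ⊤, c: ⊤, d: ⊤, e: ⊤, f: ⊤}
Applying B0's transfer function to that IN value gives OUT[B0] (row B0 above).

Answer: {a: ⊤, b: ⊤, c: ⊤, d: ⊤, e: ⊤, f: -}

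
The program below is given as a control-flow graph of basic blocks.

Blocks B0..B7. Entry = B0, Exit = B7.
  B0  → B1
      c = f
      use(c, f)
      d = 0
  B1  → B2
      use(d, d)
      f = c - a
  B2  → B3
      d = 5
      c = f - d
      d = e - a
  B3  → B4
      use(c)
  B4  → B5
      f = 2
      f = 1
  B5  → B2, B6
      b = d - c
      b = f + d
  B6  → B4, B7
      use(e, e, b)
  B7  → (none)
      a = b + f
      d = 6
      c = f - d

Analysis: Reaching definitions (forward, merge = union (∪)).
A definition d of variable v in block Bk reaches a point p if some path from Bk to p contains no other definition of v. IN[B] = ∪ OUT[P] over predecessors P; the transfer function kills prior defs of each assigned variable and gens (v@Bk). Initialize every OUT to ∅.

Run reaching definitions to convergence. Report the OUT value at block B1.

Answer: {c@B0, d@B0, f@B1}

Trace:
Converged values:
  B0:  IN={}  OUT={c@B0, d@B0}
  B1:  IN={c@B0, d@B0}  OUT={c@B0, d@B0, f@B1}
  B2:  IN={b@B5, c@B0, c@B2, d@B0, d@B2, f@B1, f@B4}  OUT={b@B5, c@B2, d@B2, f@B1, f@B4}
  B3:  IN={b@B5, c@B2, d@B2, f@B1, f@B4}  OUT={b@B5, c@B2, d@B2, f@B1, f@B4}
  B4:  IN={b@B5, c@B2, d@B2, f@B1, f@B4}  OUT={b@B5, c@B2, d@B2, f@B4}
  B5:  IN={b@B5, c@B2, d@B2, f@B4}  OUT={b@B5, c@B2, d@B2, f@B4}
  B6:  IN={b@B5, c@B2, d@B2, f@B4}  OUT={b@B5, c@B2, d@B2, f@B4}
  B7:  IN={b@B5, c@B2, d@B2, f@B4}  OUT={a@B7, b@B5, c@B7, d@B7, f@B4}

Merge at B1: IN[B1] = OUT[B0] = {c@B0, d@B0}
Applying B1's transfer function to that IN value gives OUT[B1] (row B1 above).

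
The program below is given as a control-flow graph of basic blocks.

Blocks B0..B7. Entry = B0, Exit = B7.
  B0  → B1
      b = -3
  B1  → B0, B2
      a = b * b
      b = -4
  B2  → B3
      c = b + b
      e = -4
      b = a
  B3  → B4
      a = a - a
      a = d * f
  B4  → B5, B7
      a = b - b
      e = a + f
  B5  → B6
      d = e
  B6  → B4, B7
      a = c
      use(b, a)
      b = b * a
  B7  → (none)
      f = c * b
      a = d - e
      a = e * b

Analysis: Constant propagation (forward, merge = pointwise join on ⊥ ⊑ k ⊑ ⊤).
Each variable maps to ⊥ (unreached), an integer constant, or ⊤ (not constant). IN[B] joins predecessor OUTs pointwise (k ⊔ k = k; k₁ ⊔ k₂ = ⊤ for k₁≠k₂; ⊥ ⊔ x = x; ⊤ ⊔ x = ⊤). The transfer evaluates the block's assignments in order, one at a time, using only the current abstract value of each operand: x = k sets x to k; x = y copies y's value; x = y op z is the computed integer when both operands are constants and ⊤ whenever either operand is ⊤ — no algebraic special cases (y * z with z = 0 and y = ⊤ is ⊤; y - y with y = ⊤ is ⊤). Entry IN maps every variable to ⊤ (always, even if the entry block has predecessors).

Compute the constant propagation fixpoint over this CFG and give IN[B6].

Answer: {a: ⊤, b: ⊤, c: -8, d: ⊤, e: ⊤, f: ⊤}

Working:
Fixpoint table:
  B0:   IN=(all ⊤)   OUT={b:-3; rest ⊤}
  B1:   IN={b:-3; rest ⊤}   OUT={a:9, b:-4; rest ⊤}
  B2:   IN={a:9, b:-4; rest ⊤}   OUT={a:9, b:9, c:-8, e:-4; rest ⊤}
  B3:   IN={a:9, b:9, c:-8, e:-4; rest ⊤}   OUT={b:9, c:-8, e:-4; rest ⊤}
  B4:   IN={c:-8; rest ⊤}   OUT={c:-8; rest ⊤}
  B5:   IN={c:-8; rest ⊤}   OUT={c:-8; rest ⊤}
  B6:   IN={c:-8; rest ⊤}   OUT={a:-8, c:-8; rest ⊤}
  B7:   IN={c:-8; rest ⊤}   OUT={c:-8; rest ⊤}

Merge at B6: IN[B6] = OUT[B5] = {a: ⊤, b: ⊤, c: -8, d: ⊤, e: ⊤, f: ⊤}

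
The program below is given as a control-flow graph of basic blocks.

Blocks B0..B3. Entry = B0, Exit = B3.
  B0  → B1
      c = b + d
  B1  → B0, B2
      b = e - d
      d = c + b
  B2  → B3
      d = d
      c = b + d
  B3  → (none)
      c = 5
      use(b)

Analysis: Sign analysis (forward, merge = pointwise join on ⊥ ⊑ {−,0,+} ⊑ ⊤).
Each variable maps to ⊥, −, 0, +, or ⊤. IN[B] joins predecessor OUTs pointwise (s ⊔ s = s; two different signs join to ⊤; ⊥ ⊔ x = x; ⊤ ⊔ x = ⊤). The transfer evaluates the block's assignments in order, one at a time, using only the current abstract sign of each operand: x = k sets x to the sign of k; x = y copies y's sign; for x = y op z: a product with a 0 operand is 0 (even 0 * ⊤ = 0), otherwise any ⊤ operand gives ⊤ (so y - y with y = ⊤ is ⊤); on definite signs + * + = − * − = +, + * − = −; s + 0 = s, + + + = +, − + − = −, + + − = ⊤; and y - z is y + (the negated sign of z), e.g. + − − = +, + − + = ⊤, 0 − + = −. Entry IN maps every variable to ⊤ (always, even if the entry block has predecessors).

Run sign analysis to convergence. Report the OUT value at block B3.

Converged values:
  B0:  IN=(all ⊤)  OUT=(all ⊤)
  B1:  IN=(all ⊤)  OUT=(all ⊤)
  B2:  IN=(all ⊤)  OUT=(all ⊤)
  B3:  IN=(all ⊤)  OUT={c:+; rest ⊤}

Merge at B3: IN[B3] = OUT[B2] = {a: ⊤, b: ⊤, c: ⊤, d: ⊤, e: ⊤, f: ⊤}
Applying B3's transfer function to that IN value gives OUT[B3] (row B3 above).

Answer: {a: ⊤, b: ⊤, c: +, d: ⊤, e: ⊤, f: ⊤}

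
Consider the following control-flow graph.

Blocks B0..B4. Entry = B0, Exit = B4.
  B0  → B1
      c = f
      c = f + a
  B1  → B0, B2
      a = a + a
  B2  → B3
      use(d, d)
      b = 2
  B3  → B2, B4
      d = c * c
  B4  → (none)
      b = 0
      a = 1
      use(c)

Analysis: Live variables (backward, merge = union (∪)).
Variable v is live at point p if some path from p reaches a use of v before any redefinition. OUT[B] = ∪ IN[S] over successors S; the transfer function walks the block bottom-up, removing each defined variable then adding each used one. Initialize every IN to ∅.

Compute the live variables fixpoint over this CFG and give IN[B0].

Answer: {a, d, f}

Working:
Per-block solution:
  B0: | IN={a, d, f} | OUT={a, c, d, f}
  B1: | IN={a, c, d, f} | OUT={a, c, d, f}
  B2: | IN={c, d} | OUT={c}
  B3: | IN={c} | OUT={c, d}
  B4: | IN={c} | OUT={}

Merge at B0: OUT[B0] = IN[B1] = {a, c, d, f}
Applying B0's transfer function to that OUT value gives IN[B0] (row B0 above).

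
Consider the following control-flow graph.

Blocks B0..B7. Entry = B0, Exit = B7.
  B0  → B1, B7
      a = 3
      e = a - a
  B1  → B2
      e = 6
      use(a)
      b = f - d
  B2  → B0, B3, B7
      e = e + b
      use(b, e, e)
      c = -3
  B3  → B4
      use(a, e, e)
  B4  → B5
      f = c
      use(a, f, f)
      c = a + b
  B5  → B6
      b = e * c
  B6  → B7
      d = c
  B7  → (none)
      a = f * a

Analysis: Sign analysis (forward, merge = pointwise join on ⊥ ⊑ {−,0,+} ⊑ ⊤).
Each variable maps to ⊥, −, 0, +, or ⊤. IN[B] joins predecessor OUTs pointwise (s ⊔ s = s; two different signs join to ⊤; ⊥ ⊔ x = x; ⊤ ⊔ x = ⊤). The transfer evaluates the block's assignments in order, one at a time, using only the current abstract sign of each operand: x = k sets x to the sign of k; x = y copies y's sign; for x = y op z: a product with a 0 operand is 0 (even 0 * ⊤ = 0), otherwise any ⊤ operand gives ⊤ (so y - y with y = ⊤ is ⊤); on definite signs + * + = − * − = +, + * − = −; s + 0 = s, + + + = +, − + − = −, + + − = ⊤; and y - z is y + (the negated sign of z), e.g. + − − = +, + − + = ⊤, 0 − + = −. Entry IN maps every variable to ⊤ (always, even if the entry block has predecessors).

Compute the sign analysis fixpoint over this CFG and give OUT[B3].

Per-block solution:
  B0:   IN=(all ⊤)   OUT={a:+; rest ⊤}
  B1:   IN={a:+; rest ⊤}   OUT={a:+, e:+; rest ⊤}
  B2:   IN={a:+, e:+; rest ⊤}   OUT={a:+, c:-; rest ⊤}
  B3:   IN={a:+, c:-; rest ⊤}   OUT={a:+, c:-; rest ⊤}
  B4:   IN={a:+, c:-; rest ⊤}   OUT={a:+, f:-; rest ⊤}
  B5:   IN={a:+, f:-; rest ⊤}   OUT={a:+, f:-; rest ⊤}
  B6:   IN={a:+, f:-; rest ⊤}   OUT={a:+, f:-; rest ⊤}
  B7:   IN={a:+; rest ⊤}   OUT=(all ⊤)

Merge at B3: IN[B3] = OUT[B2] = {a: +, b: ⊤, c: -, d: ⊤, e: ⊤, f: ⊤}
Applying B3's transfer function to that IN value gives OUT[B3] (row B3 above).

Answer: {a: +, b: ⊤, c: -, d: ⊤, e: ⊤, f: ⊤}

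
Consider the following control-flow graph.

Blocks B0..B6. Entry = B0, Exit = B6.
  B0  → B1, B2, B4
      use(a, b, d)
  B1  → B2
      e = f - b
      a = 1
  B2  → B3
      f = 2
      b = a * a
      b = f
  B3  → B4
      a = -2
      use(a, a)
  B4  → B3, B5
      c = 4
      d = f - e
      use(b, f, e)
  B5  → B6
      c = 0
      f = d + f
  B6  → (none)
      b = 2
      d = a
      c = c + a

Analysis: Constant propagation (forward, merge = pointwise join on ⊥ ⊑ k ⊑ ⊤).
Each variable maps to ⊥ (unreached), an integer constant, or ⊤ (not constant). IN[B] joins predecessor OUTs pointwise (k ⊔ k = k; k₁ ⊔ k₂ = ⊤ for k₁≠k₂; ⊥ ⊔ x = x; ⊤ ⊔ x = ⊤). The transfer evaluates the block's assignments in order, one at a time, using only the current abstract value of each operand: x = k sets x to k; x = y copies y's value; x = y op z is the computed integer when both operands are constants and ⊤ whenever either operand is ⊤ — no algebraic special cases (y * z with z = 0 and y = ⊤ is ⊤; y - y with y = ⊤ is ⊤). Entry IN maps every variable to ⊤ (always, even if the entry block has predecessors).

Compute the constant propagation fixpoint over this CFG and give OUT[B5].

Answer: {a: ⊤, b: ⊤, c: 0, d: ⊤, e: ⊤, f: ⊤}

Derivation:
Per-block solution:
  B0: | IN=(all ⊤) | OUT=(all ⊤)
  B1: | IN=(all ⊤) | OUT={a:1; rest ⊤}
  B2: | IN=(all ⊤) | OUT={b:2, f:2; rest ⊤}
  B3: | IN=(all ⊤) | OUT={a:-2; rest ⊤}
  B4: | IN=(all ⊤) | OUT={c:4; rest ⊤}
  B5: | IN={c:4; rest ⊤} | OUT={c:0; rest ⊤}
  B6: | IN={c:0; rest ⊤} | OUT={b:2; rest ⊤}

Merge at B5: IN[B5] = OUT[B4] = {a: ⊤, b: ⊤, c: 4, d: ⊤, e: ⊤, f: ⊤}
Applying B5's transfer function to that IN value gives OUT[B5] (row B5 above).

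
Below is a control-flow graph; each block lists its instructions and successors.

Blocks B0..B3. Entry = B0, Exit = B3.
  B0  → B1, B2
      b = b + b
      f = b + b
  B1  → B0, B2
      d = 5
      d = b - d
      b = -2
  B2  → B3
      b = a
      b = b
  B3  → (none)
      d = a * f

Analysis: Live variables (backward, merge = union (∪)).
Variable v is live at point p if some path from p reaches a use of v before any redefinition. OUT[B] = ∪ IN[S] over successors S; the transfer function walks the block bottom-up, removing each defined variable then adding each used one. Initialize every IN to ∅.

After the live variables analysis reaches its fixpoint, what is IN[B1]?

Answer: {a, b, f}

Working:
Per-block solution:
  B0: | IN={a, b} | OUT={a, b, f}
  B1: | IN={a, b, f} | OUT={a, b, f}
  B2: | IN={a, f} | OUT={a, f}
  B3: | IN={a, f} | OUT={}

Merge at B1: OUT[B1] = IN[B0] ⊔ IN[B2] = {a, b, f}
Applying B1's transfer function to that OUT value gives IN[B1] (row B1 above).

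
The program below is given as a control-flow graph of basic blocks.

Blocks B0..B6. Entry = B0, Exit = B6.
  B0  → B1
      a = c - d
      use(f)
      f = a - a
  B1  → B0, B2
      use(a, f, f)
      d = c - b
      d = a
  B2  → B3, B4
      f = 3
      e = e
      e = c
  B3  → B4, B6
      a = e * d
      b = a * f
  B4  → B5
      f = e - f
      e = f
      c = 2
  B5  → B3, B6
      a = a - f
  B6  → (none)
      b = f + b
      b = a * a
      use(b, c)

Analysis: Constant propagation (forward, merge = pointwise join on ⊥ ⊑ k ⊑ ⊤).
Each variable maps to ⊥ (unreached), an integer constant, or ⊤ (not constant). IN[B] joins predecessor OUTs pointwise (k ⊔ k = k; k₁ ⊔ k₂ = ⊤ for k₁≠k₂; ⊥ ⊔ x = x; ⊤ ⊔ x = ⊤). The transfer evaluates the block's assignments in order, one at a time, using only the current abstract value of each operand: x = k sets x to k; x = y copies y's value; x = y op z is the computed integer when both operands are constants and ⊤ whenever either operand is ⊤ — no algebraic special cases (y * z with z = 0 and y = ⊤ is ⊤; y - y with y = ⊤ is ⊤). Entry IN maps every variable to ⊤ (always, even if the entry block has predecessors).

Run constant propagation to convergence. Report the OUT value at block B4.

Per-block solution:
  B0:   IN=(all ⊤)   OUT=(all ⊤)
  B1:   IN=(all ⊤)   OUT=(all ⊤)
  B2:   IN=(all ⊤)   OUT={f:3; rest ⊤}
  B3:   IN=(all ⊤)   OUT=(all ⊤)
  B4:   IN=(all ⊤)   OUT={c:2; rest ⊤}
  B5:   IN={c:2; rest ⊤}   OUT={c:2; rest ⊤}
  B6:   IN=(all ⊤)   OUT=(all ⊤)

Merge at B4: IN[B4] = OUT[B2] ⊔ OUT[B3] = {a: ⊤, b: ⊤, c: ⊤, d: ⊤, e: ⊤, f: ⊤}
Applying B4's transfer function to that IN value gives OUT[B4] (row B4 above).

Answer: {a: ⊤, b: ⊤, c: 2, d: ⊤, e: ⊤, f: ⊤}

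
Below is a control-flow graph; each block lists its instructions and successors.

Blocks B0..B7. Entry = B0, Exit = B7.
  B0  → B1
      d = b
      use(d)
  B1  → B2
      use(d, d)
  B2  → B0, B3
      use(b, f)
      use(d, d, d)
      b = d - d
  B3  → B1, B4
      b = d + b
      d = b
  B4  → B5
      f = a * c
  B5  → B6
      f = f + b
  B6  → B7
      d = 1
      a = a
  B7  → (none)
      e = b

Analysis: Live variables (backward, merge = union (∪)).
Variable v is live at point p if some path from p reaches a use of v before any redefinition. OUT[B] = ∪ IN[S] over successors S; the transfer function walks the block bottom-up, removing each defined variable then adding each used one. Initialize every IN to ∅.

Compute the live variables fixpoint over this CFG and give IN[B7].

Converged values:
  B0:   IN={a, b, c, f}   OUT={a, b, c, d, f}
  B1:   IN={a, b, c, d, f}   OUT={a, b, c, d, f}
  B2:   IN={a, b, c, d, f}   OUT={a, b, c, d, f}
  B3:   IN={a, b, c, d, f}   OUT={a, b, c, d, f}
  B4:   IN={a, b, c}   OUT={a, b, f}
  B5:   IN={a, b, f}   OUT={a, b}
  B6:   IN={a, b}   OUT={b}
  B7:   IN={b}   OUT={}

B7 is the boundary node: OUT[B7] = {}
Applying B7's transfer function to that OUT value gives IN[B7] (row B7 above).

Answer: {b}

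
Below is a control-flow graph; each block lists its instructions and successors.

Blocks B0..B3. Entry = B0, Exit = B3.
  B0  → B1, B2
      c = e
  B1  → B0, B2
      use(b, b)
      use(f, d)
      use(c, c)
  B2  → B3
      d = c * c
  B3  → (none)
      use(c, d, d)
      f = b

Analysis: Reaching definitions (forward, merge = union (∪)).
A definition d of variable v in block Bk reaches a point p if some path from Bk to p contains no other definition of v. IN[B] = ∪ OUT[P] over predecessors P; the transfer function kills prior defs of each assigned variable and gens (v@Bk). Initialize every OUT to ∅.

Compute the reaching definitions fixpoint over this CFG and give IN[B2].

Answer: {c@B0}

Working:
Per-block solution:
  B0:  IN={c@B0}  OUT={c@B0}
  B1:  IN={c@B0}  OUT={c@B0}
  B2:  IN={c@B0}  OUT={c@B0, d@B2}
  B3:  IN={c@B0, d@B2}  OUT={c@B0, d@B2, f@B3}

Merge at B2: IN[B2] = OUT[B0] ⊔ OUT[B1] = {c@B0}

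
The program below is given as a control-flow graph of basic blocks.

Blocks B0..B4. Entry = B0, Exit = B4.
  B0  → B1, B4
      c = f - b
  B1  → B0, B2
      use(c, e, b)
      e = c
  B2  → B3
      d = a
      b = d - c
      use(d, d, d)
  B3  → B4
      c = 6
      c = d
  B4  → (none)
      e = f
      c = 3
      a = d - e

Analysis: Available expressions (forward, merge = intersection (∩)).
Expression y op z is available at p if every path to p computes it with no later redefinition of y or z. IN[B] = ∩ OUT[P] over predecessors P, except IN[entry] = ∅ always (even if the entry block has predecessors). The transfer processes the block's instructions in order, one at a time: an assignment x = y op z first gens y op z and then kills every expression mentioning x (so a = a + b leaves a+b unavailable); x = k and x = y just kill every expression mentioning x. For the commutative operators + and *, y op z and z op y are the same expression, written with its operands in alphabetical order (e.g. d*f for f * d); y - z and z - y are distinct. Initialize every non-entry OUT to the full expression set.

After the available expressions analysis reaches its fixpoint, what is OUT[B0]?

Fixpoint table:
  B0:   IN={}   OUT={f-b}
  B1:   IN={f-b}   OUT={f-b}
  B2:   IN={f-b}   OUT={d-c}
  B3:   IN={d-c}   OUT={}
  B4:   IN={}   OUT={d-e}

Merge at B0 (entry node, so the boundary value {} is joined with the incoming edge(s)): IN[B0] = {} ∩ OUT[B1] = {}
Applying B0's transfer function to that IN value gives OUT[B0] (row B0 above).

Answer: {f-b}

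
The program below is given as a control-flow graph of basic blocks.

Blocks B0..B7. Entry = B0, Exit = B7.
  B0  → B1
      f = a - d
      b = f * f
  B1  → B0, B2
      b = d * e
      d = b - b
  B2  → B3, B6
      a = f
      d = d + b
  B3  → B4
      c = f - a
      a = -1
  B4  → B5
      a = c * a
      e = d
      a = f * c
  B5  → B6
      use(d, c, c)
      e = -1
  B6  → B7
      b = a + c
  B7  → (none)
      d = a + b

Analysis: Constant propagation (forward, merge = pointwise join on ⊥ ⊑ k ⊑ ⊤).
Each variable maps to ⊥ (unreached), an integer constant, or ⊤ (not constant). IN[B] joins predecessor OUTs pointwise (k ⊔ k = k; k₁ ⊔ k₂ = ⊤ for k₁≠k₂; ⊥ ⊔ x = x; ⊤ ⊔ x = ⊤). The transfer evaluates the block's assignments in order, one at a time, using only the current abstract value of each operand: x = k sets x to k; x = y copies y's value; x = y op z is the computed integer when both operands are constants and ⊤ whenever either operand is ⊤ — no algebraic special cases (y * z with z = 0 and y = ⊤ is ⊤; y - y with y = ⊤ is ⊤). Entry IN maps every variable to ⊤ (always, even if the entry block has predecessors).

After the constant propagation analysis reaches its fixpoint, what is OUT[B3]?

Per-block solution:
  B0:  IN=(all ⊤)  OUT=(all ⊤)
  B1:  IN=(all ⊤)  OUT=(all ⊤)
  B2:  IN=(all ⊤)  OUT=(all ⊤)
  B3:  IN=(all ⊤)  OUT={a:-1; rest ⊤}
  B4:  IN={a:-1; rest ⊤}  OUT=(all ⊤)
  B5:  IN=(all ⊤)  OUT={e:-1; rest ⊤}
  B6:  IN=(all ⊤)  OUT=(all ⊤)
  B7:  IN=(all ⊤)  OUT=(all ⊤)

Merge at B3: IN[B3] = OUT[B2] = {a: ⊤, b: ⊤, c: ⊤, d: ⊤, e: ⊤, f: ⊤}
Applying B3's transfer function to that IN value gives OUT[B3] (row B3 above).

Answer: {a: -1, b: ⊤, c: ⊤, d: ⊤, e: ⊤, f: ⊤}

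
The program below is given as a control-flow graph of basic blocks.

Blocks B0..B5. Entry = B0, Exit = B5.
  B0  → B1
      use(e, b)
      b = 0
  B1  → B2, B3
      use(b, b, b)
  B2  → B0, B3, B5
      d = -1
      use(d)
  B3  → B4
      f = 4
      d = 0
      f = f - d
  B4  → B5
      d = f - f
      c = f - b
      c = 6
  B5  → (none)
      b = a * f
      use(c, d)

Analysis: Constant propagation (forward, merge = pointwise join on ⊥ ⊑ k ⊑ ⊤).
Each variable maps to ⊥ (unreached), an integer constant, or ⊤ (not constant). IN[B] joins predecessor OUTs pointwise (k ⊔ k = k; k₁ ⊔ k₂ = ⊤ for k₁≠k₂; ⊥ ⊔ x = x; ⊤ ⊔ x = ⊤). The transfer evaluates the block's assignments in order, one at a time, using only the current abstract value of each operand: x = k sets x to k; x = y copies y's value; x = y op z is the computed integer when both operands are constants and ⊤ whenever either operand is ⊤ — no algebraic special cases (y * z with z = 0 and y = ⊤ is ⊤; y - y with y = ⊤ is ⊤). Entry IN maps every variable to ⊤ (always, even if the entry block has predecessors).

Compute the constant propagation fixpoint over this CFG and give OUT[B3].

Per-block solution:
  B0:  IN=(all ⊤)  OUT={b:0; rest ⊤}
  B1:  IN={b:0; rest ⊤}  OUT={b:0; rest ⊤}
  B2:  IN={b:0; rest ⊤}  OUT={b:0, d:-1; rest ⊤}
  B3:  IN={b:0; rest ⊤}  OUT={b:0, d:0, f:4; rest ⊤}
  B4:  IN={b:0, d:0, f:4; rest ⊤}  OUT={b:0, c:6, d:0, f:4; rest ⊤}
  B5:  IN={b:0; rest ⊤}  OUT=(all ⊤)

Merge at B3: IN[B3] = OUT[B1] ⊔ OUT[B2] = {a: ⊤, b: 0, c: ⊤, d: ⊤, e: ⊤, f: ⊤}
Applying B3's transfer function to that IN value gives OUT[B3] (row B3 above).

Answer: {a: ⊤, b: 0, c: ⊤, d: 0, e: ⊤, f: 4}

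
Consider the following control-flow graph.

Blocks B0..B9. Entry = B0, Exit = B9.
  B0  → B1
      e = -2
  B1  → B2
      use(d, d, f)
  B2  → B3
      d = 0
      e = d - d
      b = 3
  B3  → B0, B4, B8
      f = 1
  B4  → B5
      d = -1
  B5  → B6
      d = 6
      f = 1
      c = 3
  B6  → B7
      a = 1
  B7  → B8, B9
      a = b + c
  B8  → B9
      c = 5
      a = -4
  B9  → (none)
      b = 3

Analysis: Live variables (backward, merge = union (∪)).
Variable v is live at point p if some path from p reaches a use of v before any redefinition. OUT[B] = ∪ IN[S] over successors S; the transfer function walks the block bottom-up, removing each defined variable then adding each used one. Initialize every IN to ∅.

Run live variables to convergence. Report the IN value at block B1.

Converged values:
  B0: | IN={d, f} | OUT={d, f}
  B1: | IN={d, f} | OUT={}
  B2: | IN={} | OUT={b, d}
  B3: | IN={b, d} | OUT={b, d, f}
  B4: | IN={b} | OUT={b}
  B5: | IN={b} | OUT={b, c}
  B6: | IN={b, c} | OUT={b, c}
  B7: | IN={b, c} | OUT={}
  B8: | IN={} | OUT={}
  B9: | IN={} | OUT={}

Merge at B1: OUT[B1] = IN[B2] = {}
Applying B1's transfer function to that OUT value gives IN[B1] (row B1 above).

Answer: {d, f}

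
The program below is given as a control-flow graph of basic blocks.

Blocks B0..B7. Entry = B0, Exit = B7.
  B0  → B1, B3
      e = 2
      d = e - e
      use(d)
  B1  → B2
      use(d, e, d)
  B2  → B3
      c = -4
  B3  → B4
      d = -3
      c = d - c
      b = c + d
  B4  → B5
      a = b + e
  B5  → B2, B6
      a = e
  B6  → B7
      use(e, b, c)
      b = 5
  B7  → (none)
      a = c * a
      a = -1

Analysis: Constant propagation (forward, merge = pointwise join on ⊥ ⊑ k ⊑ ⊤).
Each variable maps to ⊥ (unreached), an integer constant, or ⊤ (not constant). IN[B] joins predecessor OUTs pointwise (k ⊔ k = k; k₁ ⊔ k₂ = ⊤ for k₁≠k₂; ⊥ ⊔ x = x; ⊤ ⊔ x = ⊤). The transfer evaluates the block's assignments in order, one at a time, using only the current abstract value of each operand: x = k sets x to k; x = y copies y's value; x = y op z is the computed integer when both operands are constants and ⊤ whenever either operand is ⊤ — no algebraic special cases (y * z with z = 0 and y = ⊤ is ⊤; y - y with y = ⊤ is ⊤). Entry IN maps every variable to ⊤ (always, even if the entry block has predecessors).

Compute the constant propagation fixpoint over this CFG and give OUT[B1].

Per-block solution:
  B0:  IN=(all ⊤)  OUT={d:0, e:2; rest ⊤}
  B1:  IN={d:0, e:2; rest ⊤}  OUT={d:0, e:2; rest ⊤}
  B2:  IN={e:2; rest ⊤}  OUT={c:-4, e:2; rest ⊤}
  B3:  IN={e:2; rest ⊤}  OUT={d:-3, e:2; rest ⊤}
  B4:  IN={d:-3, e:2; rest ⊤}  OUT={d:-3, e:2; rest ⊤}
  B5:  IN={d:-3, e:2; rest ⊤}  OUT={a:2, d:-3, e:2; rest ⊤}
  B6:  IN={a:2, d:-3, e:2; rest ⊤}  OUT={a:2, b:5, d:-3, e:2; rest ⊤}
  B7:  IN={a:2, b:5, d:-3, e:2; rest ⊤}  OUT={a:-1, b:5, d:-3, e:2; rest ⊤}

Merge at B1: IN[B1] = OUT[B0] = {a: ⊤, b: ⊤, c: ⊤, d: 0, e: 2, f: ⊤}
Applying B1's transfer function to that IN value gives OUT[B1] (row B1 above).

Answer: {a: ⊤, b: ⊤, c: ⊤, d: 0, e: 2, f: ⊤}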